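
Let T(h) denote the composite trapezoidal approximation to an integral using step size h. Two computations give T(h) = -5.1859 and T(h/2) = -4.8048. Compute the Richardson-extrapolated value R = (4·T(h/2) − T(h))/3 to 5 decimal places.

-4.67777

R = (4·T(h/2) − T(h)) / 3 = (4·(-4.8048) − (-5.1859))/3 = (-14.0333)/3 = -4.67777.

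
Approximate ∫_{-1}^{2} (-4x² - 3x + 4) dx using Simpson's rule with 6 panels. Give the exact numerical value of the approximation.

-4.5

h = (2 − (-1))/6 = 0.5.
Nodes x₀,…,x₆ = -1, -0.5, 0, 0.5, 1, 1.5, 2.
f(x) = -4x² - 3x + 4: f₀=3, f₁=4.5, f₂=4, f₃=1.5, f₄=-3, f₅=-9.5, f₆=-18.
(h/3)·[f₀ + 4f₁ + 2f₂ + 4f₃ + 2f₄ + 4f₅ + f₆] = 0.166667·(-27) = -4.5.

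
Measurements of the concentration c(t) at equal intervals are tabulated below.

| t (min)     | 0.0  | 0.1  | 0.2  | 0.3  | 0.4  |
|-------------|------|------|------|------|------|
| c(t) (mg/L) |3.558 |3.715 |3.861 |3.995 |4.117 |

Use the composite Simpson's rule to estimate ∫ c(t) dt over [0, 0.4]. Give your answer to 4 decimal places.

h = 0.1, n = 4.
(h/3)·[y₀ + 4y₁ + 2y₂ + 4y₃ + y₄] = 0.033333·(46.237) = 1.5412.

1.5412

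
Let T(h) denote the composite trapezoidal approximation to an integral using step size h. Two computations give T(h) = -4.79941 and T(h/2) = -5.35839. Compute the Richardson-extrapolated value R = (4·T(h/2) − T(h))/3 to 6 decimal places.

R = (4·T(h/2) − T(h)) / 3 = (4·(-5.35839) − (-4.79941))/3 = (-16.63415)/3 = -5.544717.

-5.544717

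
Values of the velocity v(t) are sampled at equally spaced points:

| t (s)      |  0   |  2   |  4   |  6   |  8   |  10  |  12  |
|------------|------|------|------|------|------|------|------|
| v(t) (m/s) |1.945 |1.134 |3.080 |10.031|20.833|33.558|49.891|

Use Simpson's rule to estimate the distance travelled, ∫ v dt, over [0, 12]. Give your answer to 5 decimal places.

h = 2, n = 6.
(h/3)·[y₀ + 4y₁ + 2y₂ + 4y₃ + 2y₄ + 4y₅ + y₆] = 0.666667·(278.554) = 185.70267.

185.70267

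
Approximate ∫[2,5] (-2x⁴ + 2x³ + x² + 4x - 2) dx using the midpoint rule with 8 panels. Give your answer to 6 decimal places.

-852.992523

h = (5 − 2)/8 = 0.375.
Midpoints m₁,…,m₈ = 2.1875, 2.5625, 2.9375, 3.3125, 3.6875, 4.0625, 4.4375, 4.8125.
f(m₁)=-13.325225830078125, f(m₂)=-37.766143798828125, f(m₃)=-79.842315673828125, f(m₄)=-145.881866455078125, f(m₅)=-243.162139892578125, f(m₆)=-379.909698486328125, f(m₇)=-565.300323486328125, f(m₈)=-809.459014892578125.
h·[f(m₁) + f(m₂) + f(m₃) + f(m₄) + f(m₅) + f(m₆) + f(m₇) + f(m₈)] = 0.375·(-2274.646728515625) = -852.992523.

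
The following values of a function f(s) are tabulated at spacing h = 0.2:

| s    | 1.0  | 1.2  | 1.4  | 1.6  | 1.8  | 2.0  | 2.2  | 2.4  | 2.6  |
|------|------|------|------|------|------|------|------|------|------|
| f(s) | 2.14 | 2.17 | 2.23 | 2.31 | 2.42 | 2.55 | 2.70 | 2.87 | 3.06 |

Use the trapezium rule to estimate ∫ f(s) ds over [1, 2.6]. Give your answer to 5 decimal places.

3.97000

h = 0.2, n = 8.
(h/2)·[y₀ + 2y₁ + 2y₂ + 2y₃ + 2y₄ + 2y₅ + 2y₆ + 2y₇ + y₈] = 0.1·(39.70) = 3.97000.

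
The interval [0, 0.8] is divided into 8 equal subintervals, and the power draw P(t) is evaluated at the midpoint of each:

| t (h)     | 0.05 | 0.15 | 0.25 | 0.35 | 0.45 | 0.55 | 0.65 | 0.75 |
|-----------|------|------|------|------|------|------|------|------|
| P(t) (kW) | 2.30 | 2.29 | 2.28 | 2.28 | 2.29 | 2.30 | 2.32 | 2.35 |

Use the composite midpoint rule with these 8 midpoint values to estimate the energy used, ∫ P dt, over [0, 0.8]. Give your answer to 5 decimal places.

h = 0.1, n = 8.
h·[y(m₁) + y(m₂) + y(m₃) + y(m₄) + y(m₅) + y(m₆) + y(m₇) + y(m₈)] = 0.1·(18.41) = 1.84100.

1.84100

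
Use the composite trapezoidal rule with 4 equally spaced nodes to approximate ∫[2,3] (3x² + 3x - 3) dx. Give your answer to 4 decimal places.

23.5556

h = (3 − 2)/3 = 0.333333.
Nodes x₀,…,x₃ = 2, 2.333333, 2.666667, 3.
f(x) = 3x² + 3x - 3: f₀=15, f₁=20.333333, f₂=26.333333, f₃=33.
(h/2)·[f₀ + 2f₁ + 2f₂ + f₃] = 0.166667·(141.333333) = 23.5556.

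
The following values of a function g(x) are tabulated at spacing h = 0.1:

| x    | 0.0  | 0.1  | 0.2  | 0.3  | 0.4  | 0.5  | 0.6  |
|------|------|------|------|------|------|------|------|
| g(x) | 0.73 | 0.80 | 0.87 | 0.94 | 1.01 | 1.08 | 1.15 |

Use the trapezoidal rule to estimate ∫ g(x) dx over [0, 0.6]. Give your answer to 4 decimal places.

0.5640

h = 0.1, n = 6.
(h/2)·[y₀ + 2y₁ + 2y₂ + 2y₃ + 2y₄ + 2y₅ + y₆] = 0.05·(11.28) = 0.5640.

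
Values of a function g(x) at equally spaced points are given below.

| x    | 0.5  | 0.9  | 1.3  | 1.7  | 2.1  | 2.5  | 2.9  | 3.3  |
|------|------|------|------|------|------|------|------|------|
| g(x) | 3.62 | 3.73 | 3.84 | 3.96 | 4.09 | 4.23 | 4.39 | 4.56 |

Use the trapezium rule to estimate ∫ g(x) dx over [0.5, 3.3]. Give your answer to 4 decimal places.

11.3320

h = 0.4, n = 7.
(h/2)·[y₀ + 2y₁ + 2y₂ + 2y₃ + 2y₄ + 2y₅ + 2y₆ + y₇] = 0.2·(56.66) = 11.3320.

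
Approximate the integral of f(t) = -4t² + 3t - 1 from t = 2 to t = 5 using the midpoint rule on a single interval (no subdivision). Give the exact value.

-118.5

M = (b−a)·f(3.5) = 3·(-39.5) = -118.5.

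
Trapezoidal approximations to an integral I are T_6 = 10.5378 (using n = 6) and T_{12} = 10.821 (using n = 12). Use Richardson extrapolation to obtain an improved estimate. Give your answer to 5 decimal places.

R = (4·T_{12} − T_6) / 3 = (4·10.821 − 10.5378)/3 = (32.7462)/3 = 10.91540.

10.91540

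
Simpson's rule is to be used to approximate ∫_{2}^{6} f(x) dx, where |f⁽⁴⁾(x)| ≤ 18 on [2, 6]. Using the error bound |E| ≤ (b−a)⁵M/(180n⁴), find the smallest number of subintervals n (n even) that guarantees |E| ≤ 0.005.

Need 18432/(180n⁴) ≤ 0.005.
n⁴ ≥ 18432/(180·0.005) = 20480 ⇒ n ≥ 11.9628, so the smallest even n is 12. (n must be even for Simpson's rule.)

12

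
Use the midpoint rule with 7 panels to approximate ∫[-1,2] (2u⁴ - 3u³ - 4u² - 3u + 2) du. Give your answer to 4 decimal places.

h = (2 − (-1))/7 = 0.428571.
Midpoints m₁,…,m₇ = -0.785714, -0.357143, 0.071429, 0.5, 0.928571, 1.357143, 1.785714.
f(m₁)=4.105165, f(m₂)=2.730425, f(m₃)=1.764265, f(m₄)=-0.75, f(m₅)=-5.149729, f(m₆)=-10.152957, f(m₇)=-12.858392.
h·[f(m₁) + f(m₂) + f(m₃) + f(m₄) + f(m₅) + f(m₆) + f(m₇)] = 0.428571·(-20.311224) = -8.7048.

-8.7048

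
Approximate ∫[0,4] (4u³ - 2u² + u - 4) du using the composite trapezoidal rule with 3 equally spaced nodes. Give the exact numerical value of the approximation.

h = (4 − 0)/2 = 2.
Nodes u₀,…,u₂ = 0, 2, 4.
f(u) = 4u³ - 2u² + u - 4: f₀=-4, f₁=22, f₂=224.
(h/2)·[f₀ + 2f₁ + f₂] = 1·(264) = 264.

264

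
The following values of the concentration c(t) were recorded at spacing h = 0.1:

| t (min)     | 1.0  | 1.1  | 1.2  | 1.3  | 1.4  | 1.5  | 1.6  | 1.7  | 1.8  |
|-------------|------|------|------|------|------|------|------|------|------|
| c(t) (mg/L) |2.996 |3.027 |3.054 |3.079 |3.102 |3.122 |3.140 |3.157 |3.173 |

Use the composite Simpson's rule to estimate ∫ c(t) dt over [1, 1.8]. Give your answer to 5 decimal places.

2.47670

h = 0.1, n = 8.
(h/3)·[y₀ + 4y₁ + 2y₂ + 4y₃ + 2y₄ + 4y₅ + 2y₆ + 4y₇ + y₈] = 0.033333·(74.301) = 2.47670.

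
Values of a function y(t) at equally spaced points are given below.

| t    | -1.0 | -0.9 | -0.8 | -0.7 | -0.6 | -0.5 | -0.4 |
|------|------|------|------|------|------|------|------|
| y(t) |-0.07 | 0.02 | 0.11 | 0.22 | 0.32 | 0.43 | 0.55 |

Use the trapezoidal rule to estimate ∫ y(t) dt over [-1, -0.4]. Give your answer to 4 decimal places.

0.1340

h = 0.1, n = 6.
(h/2)·[y₀ + 2y₁ + 2y₂ + 2y₃ + 2y₄ + 2y₅ + y₆] = 0.05·(2.68) = 0.1340.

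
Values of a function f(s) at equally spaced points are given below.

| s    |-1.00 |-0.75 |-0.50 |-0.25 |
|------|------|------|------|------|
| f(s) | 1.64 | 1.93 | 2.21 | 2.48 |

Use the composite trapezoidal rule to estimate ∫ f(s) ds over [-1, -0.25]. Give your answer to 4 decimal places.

h = 0.25, n = 3.
(h/2)·[y₀ + 2y₁ + 2y₂ + y₃] = 0.125·(12.40) = 1.5500.

1.5500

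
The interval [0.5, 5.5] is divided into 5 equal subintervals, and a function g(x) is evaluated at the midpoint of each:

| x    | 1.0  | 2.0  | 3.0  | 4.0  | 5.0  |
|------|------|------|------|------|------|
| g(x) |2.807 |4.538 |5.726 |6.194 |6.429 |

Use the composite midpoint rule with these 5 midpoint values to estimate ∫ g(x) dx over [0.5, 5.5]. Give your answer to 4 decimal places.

h = 1, n = 5.
h·[y(m₁) + y(m₂) + y(m₃) + y(m₄) + y(m₅)] = 1·(25.694) = 25.6940.

25.6940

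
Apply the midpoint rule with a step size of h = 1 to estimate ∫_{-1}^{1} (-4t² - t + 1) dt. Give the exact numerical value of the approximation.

h = (1 − (-1))/2 = 1.
Midpoints m₁,…,m₂ = -0.5, 0.5.
f(m₁)=0.5, f(m₂)=-0.5.
h·[f(m₁) + f(m₂)] = 1·(0) = 0.

0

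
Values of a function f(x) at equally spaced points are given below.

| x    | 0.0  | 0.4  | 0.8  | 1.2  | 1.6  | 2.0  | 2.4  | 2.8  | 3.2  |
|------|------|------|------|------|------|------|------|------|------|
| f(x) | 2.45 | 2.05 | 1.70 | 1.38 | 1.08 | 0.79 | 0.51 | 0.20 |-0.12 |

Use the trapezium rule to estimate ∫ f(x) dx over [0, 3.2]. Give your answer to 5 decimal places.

h = 0.4, n = 8.
(h/2)·[y₀ + 2y₁ + 2y₂ + 2y₃ + 2y₄ + 2y₅ + 2y₆ + 2y₇ + y₈] = 0.2·(17.75) = 3.55000.

3.55000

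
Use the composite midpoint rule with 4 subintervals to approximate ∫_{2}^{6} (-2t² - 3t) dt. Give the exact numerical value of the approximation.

-186

h = (6 − 2)/4 = 1.
Midpoints m₁,…,m₄ = 2.5, 3.5, 4.5, 5.5.
f(m₁)=-20, f(m₂)=-35, f(m₃)=-54, f(m₄)=-77.
h·[f(m₁) + f(m₂) + f(m₃) + f(m₄)] = 1·(-186) = -186.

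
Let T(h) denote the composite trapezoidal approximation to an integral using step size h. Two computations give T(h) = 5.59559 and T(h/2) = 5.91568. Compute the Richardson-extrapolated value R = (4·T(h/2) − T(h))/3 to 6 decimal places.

R = (4·T(h/2) − T(h)) / 3 = (4·5.91568 − 5.59559)/3 = (18.06713)/3 = 6.022377.

6.022377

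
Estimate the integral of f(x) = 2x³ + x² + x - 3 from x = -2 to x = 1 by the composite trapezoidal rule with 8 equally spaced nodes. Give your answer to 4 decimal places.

-15.1837

h = (1 − (-2))/7 = 0.428571.
Nodes x₀,…,x₇ = -2, -1.571429, -1.142857, -0.714286, -0.285714, 0.142857, 0.571429, 1.
f(x) = 2x³ + x² + x - 3: f₀=-17, f₁=-9.862974, f₂=-5.822157, f₃=-3.932945, f₄=-3.250729, f₅=-2.830904, f₆=-1.728863, f₇=1.
(h/2)·[f₀ + 2f₁ + 2f₂ + 2f₃ + 2f₄ + 2f₅ + 2f₆ + f₇] = 0.214286·(-70.857143) = -15.1837.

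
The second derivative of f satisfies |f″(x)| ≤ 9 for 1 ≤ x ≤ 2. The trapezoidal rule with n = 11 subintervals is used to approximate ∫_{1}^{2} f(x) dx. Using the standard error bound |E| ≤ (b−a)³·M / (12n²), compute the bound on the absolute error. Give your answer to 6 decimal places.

|E| ≤ (1)³·9 / (12·11²) = 9/1452 = 0.006198.

0.006198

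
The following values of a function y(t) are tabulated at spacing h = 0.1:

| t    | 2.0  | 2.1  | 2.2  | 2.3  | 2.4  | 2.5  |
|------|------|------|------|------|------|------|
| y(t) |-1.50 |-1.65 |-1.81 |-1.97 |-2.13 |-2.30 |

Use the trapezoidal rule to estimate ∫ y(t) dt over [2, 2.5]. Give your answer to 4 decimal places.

-0.9460

h = 0.1, n = 5.
(h/2)·[y₀ + 2y₁ + 2y₂ + 2y₃ + 2y₄ + y₅] = 0.05·(-18.92) = -0.9460.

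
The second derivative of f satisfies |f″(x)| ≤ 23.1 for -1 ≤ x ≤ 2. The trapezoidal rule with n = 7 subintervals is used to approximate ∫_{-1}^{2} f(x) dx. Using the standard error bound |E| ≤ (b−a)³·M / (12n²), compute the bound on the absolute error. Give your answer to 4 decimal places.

1.0607

|E| ≤ (3)³·23.1 / (12·7²) = 623.7/588 = 1.0607.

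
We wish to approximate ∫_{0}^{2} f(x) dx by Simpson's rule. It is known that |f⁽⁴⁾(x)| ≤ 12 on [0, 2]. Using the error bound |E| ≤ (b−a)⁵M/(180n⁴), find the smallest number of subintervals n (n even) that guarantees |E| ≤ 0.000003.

Need 384/(180n⁴) ≤ 0.000003.
n⁴ ≥ 384/(180·0.000003) = 711111 ⇒ n ≥ 29.0392, so the smallest even n is 30. (n must be even for Simpson's rule.)

30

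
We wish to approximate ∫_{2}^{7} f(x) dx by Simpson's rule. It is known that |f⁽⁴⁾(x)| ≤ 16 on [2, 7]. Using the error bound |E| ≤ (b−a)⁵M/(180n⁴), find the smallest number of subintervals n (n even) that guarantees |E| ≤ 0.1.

Need 50000/(180n⁴) ≤ 0.1.
n⁴ ≥ 50000/(180·0.1) = 2777.78 ⇒ n ≥ 7.2598, so the smallest even n is 8. (n must be even for Simpson's rule.)

8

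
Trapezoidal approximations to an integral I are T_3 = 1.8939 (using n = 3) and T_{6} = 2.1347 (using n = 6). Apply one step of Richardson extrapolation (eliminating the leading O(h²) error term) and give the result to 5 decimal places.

R = (4·T_{6} − T_3) / 3 = (4·2.1347 − 1.8939)/3 = (6.6449)/3 = 2.21497.

2.21497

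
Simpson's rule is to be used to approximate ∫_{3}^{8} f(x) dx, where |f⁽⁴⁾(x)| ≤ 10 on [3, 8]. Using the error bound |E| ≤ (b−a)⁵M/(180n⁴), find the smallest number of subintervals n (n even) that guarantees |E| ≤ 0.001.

22

Need 31250/(180n⁴) ≤ 0.001.
n⁴ ≥ 31250/(180·0.001) = 173611 ⇒ n ≥ 20.4124, so the smallest even n is 22. (n must be even for Simpson's rule.)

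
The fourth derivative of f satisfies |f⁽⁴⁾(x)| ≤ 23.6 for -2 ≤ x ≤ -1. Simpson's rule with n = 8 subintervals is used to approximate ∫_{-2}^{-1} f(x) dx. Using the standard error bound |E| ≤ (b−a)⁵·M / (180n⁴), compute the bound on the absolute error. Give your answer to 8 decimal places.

|E| ≤ (1)⁵·23.6 / (180·8⁴) = 23.6/737280 = 0.00003201.

0.00003201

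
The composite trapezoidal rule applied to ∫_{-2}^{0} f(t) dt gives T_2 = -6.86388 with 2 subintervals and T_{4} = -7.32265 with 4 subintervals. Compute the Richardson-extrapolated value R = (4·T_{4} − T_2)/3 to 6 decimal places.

R = (4·T_{4} − T_2) / 3 = (4·(-7.32265) − (-6.86388))/3 = (-22.42672)/3 = -7.475573.

-7.475573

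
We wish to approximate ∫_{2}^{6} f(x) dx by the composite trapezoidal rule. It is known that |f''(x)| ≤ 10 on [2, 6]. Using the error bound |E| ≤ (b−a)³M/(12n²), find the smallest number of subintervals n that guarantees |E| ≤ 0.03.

43

Need 640/(12n²) ≤ 0.03.
n² ≥ 640/(12·0.03) = 1777.78 ⇒ n ≥ 42.1637, so the smallest n is 43.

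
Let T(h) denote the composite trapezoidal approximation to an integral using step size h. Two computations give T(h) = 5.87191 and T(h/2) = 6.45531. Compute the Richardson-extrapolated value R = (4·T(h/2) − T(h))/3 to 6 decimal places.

6.649777

R = (4·T(h/2) − T(h)) / 3 = (4·6.45531 − 5.87191)/3 = (19.94933)/3 = 6.649777.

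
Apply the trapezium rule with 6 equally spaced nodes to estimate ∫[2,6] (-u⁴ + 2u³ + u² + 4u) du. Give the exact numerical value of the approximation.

-809.11872

h = (6 − 2)/5 = 0.8.
Nodes u₀,…,u₅ = 2, 2.8, 3.6, 4.4, 5.2, 6.
f(u) = -u⁴ + 2u³ + u² + 4u: f₀=12, f₁=1.4784, f₂=-47.2896, f₃=-167.4816, f₄=-402.1056, f₅=-804.
(h/2)·[f₀ + 2f₁ + 2f₂ + 2f₃ + 2f₄ + f₅] = 0.4·(-2022.7968) = -809.11872.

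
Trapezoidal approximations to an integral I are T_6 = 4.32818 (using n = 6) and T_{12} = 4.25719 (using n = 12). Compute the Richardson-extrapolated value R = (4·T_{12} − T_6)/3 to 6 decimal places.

4.233527

R = (4·T_{12} − T_6) / 3 = (4·4.25719 − 4.32818)/3 = (12.70058)/3 = 4.233527.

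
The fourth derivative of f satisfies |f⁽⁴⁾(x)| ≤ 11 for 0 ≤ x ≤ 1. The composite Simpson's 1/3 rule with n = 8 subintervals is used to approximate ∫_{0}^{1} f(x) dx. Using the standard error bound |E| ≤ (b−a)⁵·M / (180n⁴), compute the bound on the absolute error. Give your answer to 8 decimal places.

|E| ≤ (1)⁵·11 / (180·8⁴) = 11/737280 = 0.00001492.

0.00001492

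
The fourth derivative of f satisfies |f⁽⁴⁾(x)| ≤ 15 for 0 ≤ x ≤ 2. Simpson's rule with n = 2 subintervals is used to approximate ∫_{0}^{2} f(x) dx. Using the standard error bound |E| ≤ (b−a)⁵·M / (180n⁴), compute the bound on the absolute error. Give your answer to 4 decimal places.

0.1667

|E| ≤ (2)⁵·15 / (180·2⁴) = 480/2880 = 0.1667.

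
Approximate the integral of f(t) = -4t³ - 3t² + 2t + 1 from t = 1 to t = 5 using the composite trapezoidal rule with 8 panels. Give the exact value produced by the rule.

h = (5 − 1)/8 = 0.5.
Nodes t₀,…,t₈ = 1, 1.5, 2, 2.5, 3, 3.5, 4, 4.5, 5.
f(t) = -4t³ - 3t² + 2t + 1: f₀=-4, f₁=-16.25, f₂=-39, f₃=-75.25, f₄=-128, f₅=-200.25, f₆=-295, f₇=-415.25, f₈=-564.
(h/2)·[f₀ + 2f₁ + 2f₂ + 2f₃ + 2f₄ + 2f₅ + 2f₆ + 2f₇ + f₈] = 0.25·(-2906) = -726.5.

-726.5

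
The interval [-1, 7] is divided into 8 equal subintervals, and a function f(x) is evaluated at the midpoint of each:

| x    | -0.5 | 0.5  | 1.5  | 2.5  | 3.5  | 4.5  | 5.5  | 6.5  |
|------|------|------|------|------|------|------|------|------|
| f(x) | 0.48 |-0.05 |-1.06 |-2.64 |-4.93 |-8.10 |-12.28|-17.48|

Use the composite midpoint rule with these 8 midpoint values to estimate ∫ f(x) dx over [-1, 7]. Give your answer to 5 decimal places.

h = 1, n = 8.
h·[y(m₁) + y(m₂) + y(m₃) + y(m₄) + y(m₅) + y(m₆) + y(m₇) + y(m₈)] = 1·(-46.06) = -46.06000.

-46.06000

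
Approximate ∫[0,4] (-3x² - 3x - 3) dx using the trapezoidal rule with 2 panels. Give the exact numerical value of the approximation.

-108

h = (4 − 0)/2 = 2.
Nodes x₀,…,x₂ = 0, 2, 4.
f(x) = -3x² - 3x - 3: f₀=-3, f₁=-21, f₂=-63.
(h/2)·[f₀ + 2f₁ + f₂] = 1·(-108) = -108.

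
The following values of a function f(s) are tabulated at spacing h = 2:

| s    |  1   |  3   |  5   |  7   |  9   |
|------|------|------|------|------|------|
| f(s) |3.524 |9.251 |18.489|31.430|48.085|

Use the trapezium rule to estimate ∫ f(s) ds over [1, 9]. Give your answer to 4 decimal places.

h = 2, n = 4.
(h/2)·[y₀ + 2y₁ + 2y₂ + 2y₃ + y₄] = 1·(169.949) = 169.9490.

169.9490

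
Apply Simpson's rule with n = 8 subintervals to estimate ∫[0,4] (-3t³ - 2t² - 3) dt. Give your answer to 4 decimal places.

h = (4 − 0)/8 = 0.5.
Nodes t₀,…,t₈ = 0, 0.5, 1, 1.5, 2, 2.5, 3, 3.5, 4.
f(t) = -3t³ - 2t² - 3: f₀=-3, f₁=-3.875, f₂=-8, f₃=-17.625, f₄=-35, f₅=-62.375, f₆=-102, f₇=-156.125, f₈=-227.
(h/3)·[f₀ + 4f₁ + 2f₂ + 4f₃ + 2f₄ + 4f₅ + 2f₆ + 4f₇ + f₈] = 0.166667·(-1480) = -246.6667.

-246.6667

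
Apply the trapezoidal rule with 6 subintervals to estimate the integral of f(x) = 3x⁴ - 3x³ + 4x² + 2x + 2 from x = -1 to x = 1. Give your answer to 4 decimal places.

h = (1 − (-1))/6 = 0.333333.
Nodes x₀,…,x₆ = -1, -0.666667, -0.333333, 0, 0.333333, 0.666667, 1.
f(x) = 3x⁴ - 3x³ + 4x² + 2x + 2: f₀=10, f₁=3.925926, f₂=1.925926, f₃=2, f₄=3.037037, f₅=4.814815, f₆=8.
(h/2)·[f₀ + 2f₁ + 2f₂ + 2f₃ + 2f₄ + 2f₅ + f₆] = 0.166667·(49.407407) = 8.2346.

8.2346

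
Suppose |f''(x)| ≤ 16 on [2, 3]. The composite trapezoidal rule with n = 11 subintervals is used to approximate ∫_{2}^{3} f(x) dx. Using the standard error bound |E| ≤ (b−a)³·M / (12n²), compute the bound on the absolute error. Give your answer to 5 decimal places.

0.01102

|E| ≤ (1)³·16 / (12·11²) = 16/1452 = 0.01102.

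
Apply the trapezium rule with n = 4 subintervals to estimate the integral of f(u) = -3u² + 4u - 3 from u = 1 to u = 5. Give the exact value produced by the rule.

-90

h = (5 − 1)/4 = 1.
Nodes u₀,…,u₄ = 1, 2, 3, 4, 5.
f(u) = -3u² + 4u - 3: f₀=-2, f₁=-7, f₂=-18, f₃=-35, f₄=-58.
(h/2)·[f₀ + 2f₁ + 2f₂ + 2f₃ + f₄] = 0.5·(-180) = -90.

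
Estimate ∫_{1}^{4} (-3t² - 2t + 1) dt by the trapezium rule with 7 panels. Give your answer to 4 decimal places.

-75.2755

h = (4 − 1)/7 = 0.428571.
Nodes t₀,…,t₇ = 1, 1.428571, 1.857143, 2.285714, 2.714286, 3.142857, 3.571429, 4.
f(t) = -3t² - 2t + 1: f₀=-4, f₁=-7.979592, f₂=-13.061224, f₃=-19.244898, f₄=-26.530612, f₅=-34.918367, f₆=-44.408163, f₇=-55.
(h/2)·[f₀ + 2f₁ + 2f₂ + 2f₃ + 2f₄ + 2f₅ + 2f₆ + f₇] = 0.214286·(-351.285714) = -75.2755.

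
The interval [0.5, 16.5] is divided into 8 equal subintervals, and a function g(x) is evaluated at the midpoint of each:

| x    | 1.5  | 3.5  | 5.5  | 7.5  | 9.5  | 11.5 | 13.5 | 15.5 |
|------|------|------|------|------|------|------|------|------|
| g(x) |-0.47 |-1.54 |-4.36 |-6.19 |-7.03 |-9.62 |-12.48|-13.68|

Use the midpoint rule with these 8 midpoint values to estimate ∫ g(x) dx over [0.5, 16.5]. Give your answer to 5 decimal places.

h = 2, n = 8.
h·[y(m₁) + y(m₂) + y(m₃) + y(m₄) + y(m₅) + y(m₆) + y(m₇) + y(m₈)] = 2·(-55.37) = -110.74000.

-110.74000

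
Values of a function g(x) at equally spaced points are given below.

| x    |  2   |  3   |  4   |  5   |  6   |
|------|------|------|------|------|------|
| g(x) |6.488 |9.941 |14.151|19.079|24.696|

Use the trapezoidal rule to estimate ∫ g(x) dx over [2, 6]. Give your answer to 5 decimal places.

58.76300

h = 1, n = 4.
(h/2)·[y₀ + 2y₁ + 2y₂ + 2y₃ + y₄] = 0.5·(117.526) = 58.76300.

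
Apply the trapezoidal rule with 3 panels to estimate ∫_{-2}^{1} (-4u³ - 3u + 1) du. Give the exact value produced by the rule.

h = (1 − (-2))/3 = 1.
Nodes u₀,…,u₃ = -2, -1, 0, 1.
f(u) = -4u³ - 3u + 1: f₀=39, f₁=8, f₂=1, f₃=-6.
(h/2)·[f₀ + 2f₁ + 2f₂ + f₃] = 0.5·(51) = 25.5.

25.5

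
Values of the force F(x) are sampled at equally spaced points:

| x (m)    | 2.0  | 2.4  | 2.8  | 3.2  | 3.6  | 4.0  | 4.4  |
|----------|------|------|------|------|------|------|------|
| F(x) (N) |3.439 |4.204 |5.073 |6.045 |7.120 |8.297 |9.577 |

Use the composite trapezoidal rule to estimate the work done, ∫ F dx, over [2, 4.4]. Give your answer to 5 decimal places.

h = 0.4, n = 6.
(h/2)·[y₀ + 2y₁ + 2y₂ + 2y₃ + 2y₄ + 2y₅ + y₆] = 0.2·(74.494) = 14.89880.

14.89880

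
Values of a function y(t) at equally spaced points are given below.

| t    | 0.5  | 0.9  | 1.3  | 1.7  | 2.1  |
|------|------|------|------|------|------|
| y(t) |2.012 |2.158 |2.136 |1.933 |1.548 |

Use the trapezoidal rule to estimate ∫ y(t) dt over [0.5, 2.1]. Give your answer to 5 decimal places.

3.20280

h = 0.4, n = 4.
(h/2)·[y₀ + 2y₁ + 2y₂ + 2y₃ + y₄] = 0.2·(16.014) = 3.20280.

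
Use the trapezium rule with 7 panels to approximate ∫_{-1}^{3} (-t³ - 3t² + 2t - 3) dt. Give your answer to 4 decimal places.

h = (3 − (-1))/7 = 0.571429.
Nodes t₀,…,t₇ = -1, -0.428571, 0.142857, 0.714286, 1.285714, 1.857143, 2.428571, 3.
f(t) = -t³ - 3t² + 2t - 3: f₀=-7, f₁=-4.329446, f₂=-2.778426, f₃=-3.466472, f₄=-7.513120, f₅=-16.037901, f₆=-30.160350, f₇=-51.
(h/2)·[f₀ + 2f₁ + 2f₂ + 2f₃ + 2f₄ + 2f₅ + 2f₆ + f₇] = 0.285714·(-186.571429) = -53.3061.

-53.3061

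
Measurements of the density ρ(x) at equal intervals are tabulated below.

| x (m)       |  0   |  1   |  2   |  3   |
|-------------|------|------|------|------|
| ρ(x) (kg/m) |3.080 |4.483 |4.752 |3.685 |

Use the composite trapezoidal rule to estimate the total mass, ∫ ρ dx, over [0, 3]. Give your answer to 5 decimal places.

h = 1, n = 3.
(h/2)·[y₀ + 2y₁ + 2y₂ + y₃] = 0.5·(25.235) = 12.61750.

12.61750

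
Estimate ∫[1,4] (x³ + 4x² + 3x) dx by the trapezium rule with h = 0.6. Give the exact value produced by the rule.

172.32

h = (4 − 1)/5 = 0.6.
Nodes x₀,…,x₅ = 1, 1.6, 2.2, 2.8, 3.4, 4.
f(x) = x³ + 4x² + 3x: f₀=8, f₁=19.136, f₂=36.608, f₃=61.712, f₄=95.744, f₅=140.
(h/2)·[f₀ + 2f₁ + 2f₂ + 2f₃ + 2f₄ + f₅] = 0.3·(574.4) = 172.32.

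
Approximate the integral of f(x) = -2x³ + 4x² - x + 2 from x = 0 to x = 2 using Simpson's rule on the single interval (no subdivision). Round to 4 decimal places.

S = (b−a)/6 · [f(0) + 4f(1) + f(2)] = 0.333333·[2 + 4·3 + 0] = 4.6667.

4.6667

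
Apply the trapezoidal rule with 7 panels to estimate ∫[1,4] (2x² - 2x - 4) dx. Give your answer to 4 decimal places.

15.1837

h = (4 − 1)/7 = 0.428571.
Nodes x₀,…,x₇ = 1, 1.428571, 1.857143, 2.285714, 2.714286, 3.142857, 3.571429, 4.
f(x) = 2x² - 2x - 4: f₀=-4, f₁=-2.775510, f₂=-0.816327, f₃=1.877551, f₄=5.306122, f₅=9.469388, f₆=14.367347, f₇=20.
(h/2)·[f₀ + 2f₁ + 2f₂ + 2f₃ + 2f₄ + 2f₅ + 2f₆ + f₇] = 0.214286·(70.857143) = 15.1837.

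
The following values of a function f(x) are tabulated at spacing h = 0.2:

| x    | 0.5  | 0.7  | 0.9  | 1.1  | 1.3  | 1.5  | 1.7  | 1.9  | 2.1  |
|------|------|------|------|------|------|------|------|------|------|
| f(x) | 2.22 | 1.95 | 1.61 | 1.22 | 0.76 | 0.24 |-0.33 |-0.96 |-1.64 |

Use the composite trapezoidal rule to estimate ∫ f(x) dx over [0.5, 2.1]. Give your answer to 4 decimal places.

0.9560

h = 0.2, n = 8.
(h/2)·[y₀ + 2y₁ + 2y₂ + 2y₃ + 2y₄ + 2y₅ + 2y₆ + 2y₇ + y₈] = 0.1·(9.56) = 0.9560.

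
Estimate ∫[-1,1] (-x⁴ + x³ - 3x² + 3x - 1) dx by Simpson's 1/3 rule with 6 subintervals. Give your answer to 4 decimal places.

h = (1 − (-1))/6 = 0.333333.
Nodes x₀,…,x₆ = -1, -0.666667, -0.333333, 0, 0.333333, 0.666667, 1.
f(x) = -x⁴ + x³ - 3x² + 3x - 1: f₀=-9, f₁=-4.827160, f₂=-2.382716, f₃=-1, f₄=-0.308642, f₅=-0.234568, f₆=-1.
(h/3)·[f₀ + 4f₁ + 2f₂ + 4f₃ + 2f₄ + 4f₅ + f₆] = 0.111111·(-39.629630) = -4.4033.

-4.4033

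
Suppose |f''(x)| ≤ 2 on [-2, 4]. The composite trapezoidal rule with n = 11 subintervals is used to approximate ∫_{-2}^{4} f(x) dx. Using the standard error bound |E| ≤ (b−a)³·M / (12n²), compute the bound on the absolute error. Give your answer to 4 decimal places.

0.2975

|E| ≤ (6)³·2 / (12·11²) = 432/1452 = 0.2975.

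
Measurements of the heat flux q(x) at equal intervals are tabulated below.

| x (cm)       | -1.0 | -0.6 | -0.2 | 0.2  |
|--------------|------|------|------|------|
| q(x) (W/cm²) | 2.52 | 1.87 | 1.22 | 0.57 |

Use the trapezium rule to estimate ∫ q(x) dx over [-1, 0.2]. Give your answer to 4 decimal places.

h = 0.4, n = 3.
(h/2)·[y₀ + 2y₁ + 2y₂ + y₃] = 0.2·(9.27) = 1.8540.

1.8540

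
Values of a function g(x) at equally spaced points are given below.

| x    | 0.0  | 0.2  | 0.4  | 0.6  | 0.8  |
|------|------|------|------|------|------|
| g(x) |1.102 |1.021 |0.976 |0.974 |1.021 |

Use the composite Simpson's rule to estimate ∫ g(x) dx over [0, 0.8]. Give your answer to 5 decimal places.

0.80367

h = 0.2, n = 4.
(h/3)·[y₀ + 4y₁ + 2y₂ + 4y₃ + y₄] = 0.066667·(12.055) = 0.80367.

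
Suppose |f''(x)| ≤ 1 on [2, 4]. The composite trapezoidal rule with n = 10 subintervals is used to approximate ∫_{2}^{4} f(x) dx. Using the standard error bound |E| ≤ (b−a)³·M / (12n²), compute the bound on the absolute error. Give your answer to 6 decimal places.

|E| ≤ (2)³·1 / (12·10²) = 8/1200 = 0.006667.

0.006667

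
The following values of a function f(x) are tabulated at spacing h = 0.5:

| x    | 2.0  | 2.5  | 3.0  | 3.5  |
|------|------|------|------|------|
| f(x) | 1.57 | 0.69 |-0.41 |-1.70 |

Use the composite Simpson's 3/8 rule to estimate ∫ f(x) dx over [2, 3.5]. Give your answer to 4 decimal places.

h = 0.5, n = 3.
(3h/8)·[y₀ + 3y₁ + 3y₂ + y₃] = 0.1875·(0.71) = 0.1331.

0.1331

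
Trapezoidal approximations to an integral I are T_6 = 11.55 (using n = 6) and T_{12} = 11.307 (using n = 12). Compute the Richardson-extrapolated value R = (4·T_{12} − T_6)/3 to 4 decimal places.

R = (4·T_{12} − T_6) / 3 = (4·11.307 − 11.55)/3 = (33.678)/3 = 11.2260.

11.2260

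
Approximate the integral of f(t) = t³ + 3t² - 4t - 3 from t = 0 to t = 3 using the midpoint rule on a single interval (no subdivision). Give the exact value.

3.375

M = (b−a)·f(1.5) = 3·(1.125) = 3.375.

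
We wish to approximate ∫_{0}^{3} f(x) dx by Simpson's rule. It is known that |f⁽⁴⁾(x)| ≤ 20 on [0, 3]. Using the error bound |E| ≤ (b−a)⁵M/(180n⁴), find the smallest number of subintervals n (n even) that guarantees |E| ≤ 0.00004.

30

Need 4860/(180n⁴) ≤ 0.00004.
n⁴ ≥ 4860/(180·0.00004) = 675000 ⇒ n ≥ 28.6633, so the smallest even n is 30. (n must be even for Simpson's rule.)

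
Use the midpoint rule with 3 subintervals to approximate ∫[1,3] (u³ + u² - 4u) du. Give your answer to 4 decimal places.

12.1481

h = (3 − 1)/3 = 0.666667.
Midpoints m₁,…,m₃ = 1.333333, 2, 2.666667.
f(m₁)=-1.185185, f(m₂)=4, f(m₃)=15.407407.
h·[f(m₁) + f(m₂) + f(m₃)] = 0.666667·(18.222222) = 12.1481.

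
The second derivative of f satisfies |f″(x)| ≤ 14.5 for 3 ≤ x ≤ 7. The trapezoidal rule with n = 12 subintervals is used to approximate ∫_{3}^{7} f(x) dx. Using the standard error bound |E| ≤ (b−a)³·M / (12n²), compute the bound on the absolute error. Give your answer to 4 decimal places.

0.5370

|E| ≤ (4)³·14.5 / (12·12²) = 928/1728 = 0.5370.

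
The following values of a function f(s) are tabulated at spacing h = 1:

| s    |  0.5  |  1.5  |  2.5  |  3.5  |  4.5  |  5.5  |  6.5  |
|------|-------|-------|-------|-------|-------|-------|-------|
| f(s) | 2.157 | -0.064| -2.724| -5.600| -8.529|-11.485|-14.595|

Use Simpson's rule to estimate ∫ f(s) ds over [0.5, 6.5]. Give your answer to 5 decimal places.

-34.51333

h = 1, n = 6.
(h/3)·[y₀ + 4y₁ + 2y₂ + 4y₃ + 2y₄ + 4y₅ + y₆] = 0.333333·(-103.540) = -34.51333.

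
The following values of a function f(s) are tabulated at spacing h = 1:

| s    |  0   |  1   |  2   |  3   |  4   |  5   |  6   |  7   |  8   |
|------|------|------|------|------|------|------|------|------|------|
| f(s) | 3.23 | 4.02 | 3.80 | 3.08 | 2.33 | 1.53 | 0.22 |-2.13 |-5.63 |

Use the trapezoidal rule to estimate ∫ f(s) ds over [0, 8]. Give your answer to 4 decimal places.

11.6500

h = 1, n = 8.
(h/2)·[y₀ + 2y₁ + 2y₂ + 2y₃ + 2y₄ + 2y₅ + 2y₆ + 2y₇ + y₈] = 0.5·(23.30) = 11.6500.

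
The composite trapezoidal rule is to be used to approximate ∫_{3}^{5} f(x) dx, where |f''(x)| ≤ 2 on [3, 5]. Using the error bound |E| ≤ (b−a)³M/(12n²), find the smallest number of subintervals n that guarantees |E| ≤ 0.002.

26

Need 16/(12n²) ≤ 0.002.
n² ≥ 16/(12·0.002) = 666.667 ⇒ n ≥ 25.8199, so the smallest n is 26.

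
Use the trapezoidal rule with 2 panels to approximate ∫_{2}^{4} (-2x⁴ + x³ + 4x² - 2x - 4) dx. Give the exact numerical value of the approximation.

-315

h = (4 − 2)/2 = 1.
Nodes x₀,…,x₂ = 2, 3, 4.
f(x) = -2x⁴ + x³ + 4x² - 2x - 4: f₀=-16, f₁=-109, f₂=-396.
(h/2)·[f₀ + 2f₁ + f₂] = 0.5·(-630) = -315.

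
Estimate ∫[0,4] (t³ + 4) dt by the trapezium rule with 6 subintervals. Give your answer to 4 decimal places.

h = (4 − 0)/6 = 0.666667.
Nodes t₀,…,t₆ = 0, 0.666667, 1.333333, 2, 2.666667, 3.333333, 4.
f(t) = t³ + 4: f₀=4, f₁=4.296296, f₂=6.370370, f₃=12, f₄=22.962963, f₅=41.037037, f₆=68.
(h/2)·[f₀ + 2f₁ + 2f₂ + 2f₃ + 2f₄ + 2f₅ + f₆] = 0.333333·(245.333333) = 81.7778.

81.7778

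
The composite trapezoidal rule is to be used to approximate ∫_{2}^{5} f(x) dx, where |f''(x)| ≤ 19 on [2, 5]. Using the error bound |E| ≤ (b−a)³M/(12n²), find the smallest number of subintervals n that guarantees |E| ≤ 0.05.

30

Need 513/(12n²) ≤ 0.05.
n² ≥ 513/(12·0.05) = 855 ⇒ n ≥ 29.2404, so the smallest n is 30.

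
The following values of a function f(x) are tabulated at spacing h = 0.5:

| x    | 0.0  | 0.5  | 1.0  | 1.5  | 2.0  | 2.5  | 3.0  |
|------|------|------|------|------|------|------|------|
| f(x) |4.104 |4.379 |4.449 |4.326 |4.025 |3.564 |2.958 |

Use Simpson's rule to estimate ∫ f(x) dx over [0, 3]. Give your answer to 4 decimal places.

h = 0.5, n = 6.
(h/3)·[y₀ + 4y₁ + 2y₂ + 4y₃ + 2y₄ + 4y₅ + y₆] = 0.166667·(73.086) = 12.1810.

12.1810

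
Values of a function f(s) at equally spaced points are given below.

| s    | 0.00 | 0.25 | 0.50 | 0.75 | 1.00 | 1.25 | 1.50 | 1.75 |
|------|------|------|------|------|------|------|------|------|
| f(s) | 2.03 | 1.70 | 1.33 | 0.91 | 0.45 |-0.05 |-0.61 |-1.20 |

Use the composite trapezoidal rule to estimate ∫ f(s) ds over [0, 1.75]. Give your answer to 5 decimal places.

1.03625

h = 0.25, n = 7.
(h/2)·[y₀ + 2y₁ + 2y₂ + 2y₃ + 2y₄ + 2y₅ + 2y₆ + y₇] = 0.125·(8.29) = 1.03625.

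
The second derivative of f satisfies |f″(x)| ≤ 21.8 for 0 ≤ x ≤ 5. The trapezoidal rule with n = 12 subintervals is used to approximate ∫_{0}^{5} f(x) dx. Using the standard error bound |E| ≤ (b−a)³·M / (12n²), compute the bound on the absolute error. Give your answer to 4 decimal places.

1.5770

|E| ≤ (5)³·21.8 / (12·12²) = 2725/1728 = 1.5770.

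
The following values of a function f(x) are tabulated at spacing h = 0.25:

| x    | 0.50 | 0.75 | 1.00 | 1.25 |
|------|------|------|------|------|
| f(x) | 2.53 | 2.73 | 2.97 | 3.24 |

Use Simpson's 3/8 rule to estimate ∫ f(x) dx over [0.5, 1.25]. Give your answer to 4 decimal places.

2.1441

h = 0.25, n = 3.
(3h/8)·[y₀ + 3y₁ + 3y₂ + y₃] = 0.09375·(22.87) = 2.1441.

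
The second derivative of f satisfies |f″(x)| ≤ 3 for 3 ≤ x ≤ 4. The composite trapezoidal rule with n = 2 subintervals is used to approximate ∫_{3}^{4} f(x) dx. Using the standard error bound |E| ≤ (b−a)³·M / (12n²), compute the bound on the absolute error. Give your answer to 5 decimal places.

0.06250

|E| ≤ (1)³·3 / (12·2²) = 3/48 = 0.06250.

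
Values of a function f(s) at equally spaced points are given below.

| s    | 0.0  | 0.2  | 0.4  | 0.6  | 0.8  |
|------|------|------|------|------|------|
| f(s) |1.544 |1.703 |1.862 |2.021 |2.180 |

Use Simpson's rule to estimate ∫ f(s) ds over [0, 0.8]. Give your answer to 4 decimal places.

h = 0.2, n = 4.
(h/3)·[y₀ + 4y₁ + 2y₂ + 4y₃ + y₄] = 0.066667·(22.344) = 1.4896.

1.4896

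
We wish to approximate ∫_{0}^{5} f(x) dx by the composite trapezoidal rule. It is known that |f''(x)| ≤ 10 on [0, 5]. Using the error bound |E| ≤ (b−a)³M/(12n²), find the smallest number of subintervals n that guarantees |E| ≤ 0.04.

Need 1250/(12n²) ≤ 0.04.
n² ≥ 1250/(12·0.04) = 2604.17 ⇒ n ≥ 51.0310, so the smallest n is 52.

52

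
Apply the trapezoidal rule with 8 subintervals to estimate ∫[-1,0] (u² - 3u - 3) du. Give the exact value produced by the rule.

h = (0 − (-1))/8 = 0.125.
Nodes u₀,…,u₈ = -1, -0.875, -0.75, -0.625, -0.5, -0.375, -0.25, -0.125, 0.
f(u) = u² - 3u - 3: f₀=1, f₁=0.390625, f₂=-0.1875, f₃=-0.734375, f₄=-1.25, f₅=-1.734375, f₆=-2.1875, f₇=-2.609375, f₈=-3.
(h/2)·[f₀ + 2f₁ + 2f₂ + 2f₃ + 2f₄ + 2f₅ + 2f₆ + 2f₇ + f₈] = 0.0625·(-18.625) = -1.1640625.

-1.1640625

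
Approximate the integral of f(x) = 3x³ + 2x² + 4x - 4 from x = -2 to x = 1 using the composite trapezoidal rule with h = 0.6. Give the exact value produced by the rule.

h = (1 − (-2))/5 = 0.6.
Nodes x₀,…,x₅ = -2, -1.4, -0.8, -0.2, 0.4, 1.
f(x) = 3x³ + 2x² + 4x - 4: f₀=-28, f₁=-13.912, f₂=-7.456, f₃=-4.744, f₄=-1.888, f₅=5.
(h/2)·[f₀ + 2f₁ + 2f₂ + 2f₃ + 2f₄ + f₅] = 0.3·(-79) = -23.7.

-23.7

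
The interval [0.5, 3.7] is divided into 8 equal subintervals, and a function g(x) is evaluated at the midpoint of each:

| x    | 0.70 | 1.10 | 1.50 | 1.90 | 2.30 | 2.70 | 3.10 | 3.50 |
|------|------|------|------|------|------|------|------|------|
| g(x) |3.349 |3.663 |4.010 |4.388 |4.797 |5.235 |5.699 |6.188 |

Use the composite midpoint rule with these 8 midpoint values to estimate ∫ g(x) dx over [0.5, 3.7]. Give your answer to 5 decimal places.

14.93160

h = 0.4, n = 8.
h·[y(m₁) + y(m₂) + y(m₃) + y(m₄) + y(m₅) + y(m₆) + y(m₇) + y(m₈)] = 0.4·(37.329) = 14.93160.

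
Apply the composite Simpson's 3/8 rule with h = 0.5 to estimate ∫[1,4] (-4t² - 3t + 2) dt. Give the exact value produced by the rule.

h = (4 − 1)/6 = 0.5.
Nodes t₀,…,t₆ = 1, 1.5, 2, 2.5, 3, 3.5, 4.
f(t) = -4t² - 3t + 2: f₀=-5, f₁=-11.5, f₂=-20, f₃=-30.5, f₄=-43, f₅=-57.5, f₆=-74.
(3h/8)·[f₀ + 3f₁ + 3f₂ + 2f₃ + 3f₄ + 3f₅ + f₆] = 0.1875·(-536) = -100.5.

-100.5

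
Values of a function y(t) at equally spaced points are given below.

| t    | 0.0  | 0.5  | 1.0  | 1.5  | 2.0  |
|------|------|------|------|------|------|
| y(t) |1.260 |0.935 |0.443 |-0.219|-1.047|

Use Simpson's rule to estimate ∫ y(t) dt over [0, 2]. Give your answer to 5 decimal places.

h = 0.5, n = 4.
(h/3)·[y₀ + 4y₁ + 2y₂ + 4y₃ + y₄] = 0.166667·(3.963) = 0.66050.

0.66050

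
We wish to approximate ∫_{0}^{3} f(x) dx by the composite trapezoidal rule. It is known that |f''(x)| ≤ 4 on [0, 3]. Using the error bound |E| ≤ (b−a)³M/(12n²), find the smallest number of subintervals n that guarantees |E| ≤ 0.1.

Need 108/(12n²) ≤ 0.1.
n² ≥ 108/(12·0.1) = 90 ⇒ n ≥ 9.4868, so the smallest n is 10.

10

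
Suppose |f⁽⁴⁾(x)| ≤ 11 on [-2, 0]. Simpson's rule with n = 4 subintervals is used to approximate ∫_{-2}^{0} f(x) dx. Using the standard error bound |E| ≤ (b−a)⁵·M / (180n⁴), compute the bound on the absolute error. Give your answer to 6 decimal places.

0.007639

|E| ≤ (2)⁵·11 / (180·4⁴) = 352/46080 = 0.007639.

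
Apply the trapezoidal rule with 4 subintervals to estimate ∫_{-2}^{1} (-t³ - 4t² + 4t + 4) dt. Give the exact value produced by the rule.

-2.953125

h = (1 − (-2))/4 = 0.75.
Nodes t₀,…,t₄ = -2, -1.25, -0.5, 0.25, 1.
f(t) = -t³ - 4t² + 4t + 4: f₀=-12, f₁=-5.296875, f₂=1.125, f₃=4.734375, f₄=3.
(h/2)·[f₀ + 2f₁ + 2f₂ + 2f₃ + f₄] = 0.375·(-7.875) = -2.953125.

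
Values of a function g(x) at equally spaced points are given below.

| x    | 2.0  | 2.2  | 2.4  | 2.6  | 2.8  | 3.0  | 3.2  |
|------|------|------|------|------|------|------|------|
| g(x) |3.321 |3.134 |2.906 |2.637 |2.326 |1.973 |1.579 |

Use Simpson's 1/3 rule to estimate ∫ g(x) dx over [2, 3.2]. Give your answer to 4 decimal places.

3.0893

h = 0.2, n = 6.
(h/3)·[y₀ + 4y₁ + 2y₂ + 4y₃ + 2y₄ + 4y₅ + y₆] = 0.066667·(46.340) = 3.0893.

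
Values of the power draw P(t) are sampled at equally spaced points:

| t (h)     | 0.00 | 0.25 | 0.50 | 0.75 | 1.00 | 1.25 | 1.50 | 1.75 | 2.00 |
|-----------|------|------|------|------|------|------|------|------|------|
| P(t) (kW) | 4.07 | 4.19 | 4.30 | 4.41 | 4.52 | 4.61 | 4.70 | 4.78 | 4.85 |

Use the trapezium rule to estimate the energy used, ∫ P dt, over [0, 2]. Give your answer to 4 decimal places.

h = 0.25, n = 8.
(h/2)·[y₀ + 2y₁ + 2y₂ + 2y₃ + 2y₄ + 2y₅ + 2y₆ + 2y₇ + y₈] = 0.125·(71.94) = 8.9925.

8.9925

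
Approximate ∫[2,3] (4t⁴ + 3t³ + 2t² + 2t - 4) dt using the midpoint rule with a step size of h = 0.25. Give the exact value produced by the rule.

h = (3 − 2)/4 = 0.25.
Midpoints m₁,…,m₄ = 2.125, 2.375, 2.625, 2.875.
f(m₁)=119.6318359375, f(m₂)=179.4873046875, f(m₃)=259.2177734375, f(m₄)=362.8544921875.
h·[f(m₁) + f(m₂) + f(m₃) + f(m₄)] = 0.25·(921.19140625) = 230.2978515625.

230.2978515625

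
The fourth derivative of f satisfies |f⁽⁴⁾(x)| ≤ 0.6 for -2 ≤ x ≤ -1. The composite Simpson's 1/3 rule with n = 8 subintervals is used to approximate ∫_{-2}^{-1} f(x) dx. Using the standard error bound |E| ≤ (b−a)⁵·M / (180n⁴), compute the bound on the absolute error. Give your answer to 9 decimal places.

|E| ≤ (1)⁵·0.6 / (180·8⁴) = 0.6/737280 = 0.000000814.

0.000000814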